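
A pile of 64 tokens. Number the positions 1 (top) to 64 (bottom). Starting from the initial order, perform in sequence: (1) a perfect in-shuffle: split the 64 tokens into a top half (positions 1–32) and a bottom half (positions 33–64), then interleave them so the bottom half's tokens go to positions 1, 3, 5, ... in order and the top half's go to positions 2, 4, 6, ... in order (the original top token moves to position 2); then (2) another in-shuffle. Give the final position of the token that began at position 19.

11

Track the token from position 19 forward through each operation:
  after op 1 (in-shuffle): 19 → 38
  after op 2 (in-shuffle): 38 → 11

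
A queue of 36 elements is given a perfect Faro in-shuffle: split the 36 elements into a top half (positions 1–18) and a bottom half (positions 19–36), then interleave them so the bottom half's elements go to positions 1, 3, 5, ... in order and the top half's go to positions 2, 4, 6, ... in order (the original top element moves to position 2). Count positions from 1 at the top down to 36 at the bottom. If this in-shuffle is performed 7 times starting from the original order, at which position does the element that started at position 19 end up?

Track the element's position through each in-shuffle:
19 → 1 → 2 → 4 → 8 → 16 → 32 → 27

27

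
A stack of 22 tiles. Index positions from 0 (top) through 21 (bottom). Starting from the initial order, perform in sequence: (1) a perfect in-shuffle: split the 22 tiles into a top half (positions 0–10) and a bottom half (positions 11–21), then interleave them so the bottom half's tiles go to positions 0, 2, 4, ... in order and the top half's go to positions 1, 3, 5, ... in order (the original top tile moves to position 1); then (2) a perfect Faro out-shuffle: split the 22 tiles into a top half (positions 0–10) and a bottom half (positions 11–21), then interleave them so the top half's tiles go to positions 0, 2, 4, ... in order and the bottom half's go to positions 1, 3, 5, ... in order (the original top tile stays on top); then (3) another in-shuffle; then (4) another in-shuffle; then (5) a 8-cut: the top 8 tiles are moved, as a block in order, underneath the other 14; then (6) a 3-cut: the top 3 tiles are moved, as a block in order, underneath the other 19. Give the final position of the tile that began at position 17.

4

Track the tile from position 17 forward through each operation:
  after op 1 (in-shuffle): 17 → 12
  after op 2 (out-shuffle): 12 → 3
  after op 3 (in-shuffle): 3 → 7
  after op 4 (in-shuffle): 7 → 15
  after op 5 (cut 8): 15 → 7
  after op 6 (cut 3): 7 → 4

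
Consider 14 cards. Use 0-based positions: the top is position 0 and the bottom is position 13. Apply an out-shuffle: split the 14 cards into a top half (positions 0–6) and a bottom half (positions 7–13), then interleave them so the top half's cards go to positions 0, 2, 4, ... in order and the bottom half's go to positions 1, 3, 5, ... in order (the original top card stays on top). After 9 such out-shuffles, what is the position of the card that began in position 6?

Track the card's position through each out-shuffle:
6 → 12 → 11 → 9 → 5 → 10 → 7 → 1 → 2 → 4

4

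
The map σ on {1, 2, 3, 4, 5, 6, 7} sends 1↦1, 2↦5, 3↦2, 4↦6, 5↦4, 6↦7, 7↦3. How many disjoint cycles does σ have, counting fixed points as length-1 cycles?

Cycle decomposition: (1) (2 5 4 6 7 3).
2 cycles.

2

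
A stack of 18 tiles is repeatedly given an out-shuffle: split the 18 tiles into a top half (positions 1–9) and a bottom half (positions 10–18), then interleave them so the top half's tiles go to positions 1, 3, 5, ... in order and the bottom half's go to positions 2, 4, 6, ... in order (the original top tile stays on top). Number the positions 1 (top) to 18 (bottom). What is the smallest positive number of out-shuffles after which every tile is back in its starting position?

The out-shuffle permutes the 18 positions with cycle lengths [1, 1, 8, 8].
Every tile is home exactly when every cycle has completed a whole number of laps, i.e. after lcm(1, 8) = 8 out-shuffles.

8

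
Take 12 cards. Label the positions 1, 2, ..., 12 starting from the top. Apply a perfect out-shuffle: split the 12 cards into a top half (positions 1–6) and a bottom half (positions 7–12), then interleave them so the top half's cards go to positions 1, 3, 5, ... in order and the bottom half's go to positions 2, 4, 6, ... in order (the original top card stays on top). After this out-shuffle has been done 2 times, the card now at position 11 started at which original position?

9

Work backwards from position 11, undoing one out-shuffle at a time:
11 ← 6 ← 9
So the card now at position 11 started at position 9.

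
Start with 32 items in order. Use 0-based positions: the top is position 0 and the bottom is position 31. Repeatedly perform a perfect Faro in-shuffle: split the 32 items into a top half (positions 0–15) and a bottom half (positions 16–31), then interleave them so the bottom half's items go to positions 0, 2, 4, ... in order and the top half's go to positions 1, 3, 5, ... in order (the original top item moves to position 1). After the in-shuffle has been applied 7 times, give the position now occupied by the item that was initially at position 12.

Track the item's position through each in-shuffle:
12 → 25 → 18 → 4 → 9 → 19 → 6 → 13

13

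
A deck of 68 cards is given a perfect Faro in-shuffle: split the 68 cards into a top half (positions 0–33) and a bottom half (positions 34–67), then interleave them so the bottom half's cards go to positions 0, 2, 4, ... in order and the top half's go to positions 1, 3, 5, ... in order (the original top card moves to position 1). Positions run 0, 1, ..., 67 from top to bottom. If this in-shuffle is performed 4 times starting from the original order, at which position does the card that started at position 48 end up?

Track the card's position through each in-shuffle:
48 → 28 → 57 → 46 → 24

24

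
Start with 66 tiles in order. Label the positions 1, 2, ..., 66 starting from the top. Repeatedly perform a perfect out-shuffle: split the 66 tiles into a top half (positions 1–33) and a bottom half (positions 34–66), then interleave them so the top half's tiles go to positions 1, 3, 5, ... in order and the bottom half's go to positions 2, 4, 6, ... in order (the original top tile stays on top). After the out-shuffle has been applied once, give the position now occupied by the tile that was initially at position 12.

Track the tile's position through each out-shuffle:
12 → 23

23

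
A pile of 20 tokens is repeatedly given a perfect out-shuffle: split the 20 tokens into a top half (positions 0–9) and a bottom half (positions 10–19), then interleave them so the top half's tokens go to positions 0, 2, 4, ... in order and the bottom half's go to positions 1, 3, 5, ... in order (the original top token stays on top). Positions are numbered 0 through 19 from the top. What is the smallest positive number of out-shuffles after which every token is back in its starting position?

The out-shuffle permutes the 20 positions with cycle lengths [1, 1, 18].
Every token is home exactly when every cycle has completed a whole number of laps, i.e. after lcm(1, 18) = 18 out-shuffles.

18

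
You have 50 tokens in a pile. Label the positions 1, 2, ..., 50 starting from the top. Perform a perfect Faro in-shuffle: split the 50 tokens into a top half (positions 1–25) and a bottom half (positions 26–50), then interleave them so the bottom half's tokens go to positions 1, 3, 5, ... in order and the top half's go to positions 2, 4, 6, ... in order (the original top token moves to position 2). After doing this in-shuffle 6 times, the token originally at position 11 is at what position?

41

Track the token's position through each in-shuffle:
11 → 22 → 44 → 37 → 23 → 46 → 41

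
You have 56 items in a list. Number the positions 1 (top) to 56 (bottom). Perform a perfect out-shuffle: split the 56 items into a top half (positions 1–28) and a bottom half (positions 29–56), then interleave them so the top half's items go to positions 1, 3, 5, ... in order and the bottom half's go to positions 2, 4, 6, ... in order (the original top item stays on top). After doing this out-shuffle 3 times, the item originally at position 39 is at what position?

Track the item's position through each out-shuffle:
39 → 22 → 43 → 30

30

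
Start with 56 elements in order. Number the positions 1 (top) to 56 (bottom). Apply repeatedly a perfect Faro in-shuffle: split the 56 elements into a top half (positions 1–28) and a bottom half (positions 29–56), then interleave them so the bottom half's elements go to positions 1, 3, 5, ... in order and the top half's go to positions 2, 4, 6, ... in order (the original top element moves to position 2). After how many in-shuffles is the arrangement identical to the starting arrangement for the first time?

18

The in-shuffle permutes the 56 positions with cycle lengths [2, 18, 18, 18].
Every element is home exactly when every cycle has completed a whole number of laps, i.e. after lcm(2, 18) = 18 in-shuffles.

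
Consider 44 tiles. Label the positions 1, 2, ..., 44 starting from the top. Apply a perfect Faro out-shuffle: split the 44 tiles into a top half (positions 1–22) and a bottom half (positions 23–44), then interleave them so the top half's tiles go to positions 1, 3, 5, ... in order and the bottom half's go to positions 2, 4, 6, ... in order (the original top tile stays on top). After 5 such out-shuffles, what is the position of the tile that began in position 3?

Track the tile's position through each out-shuffle:
3 → 5 → 9 → 17 → 33 → 22

22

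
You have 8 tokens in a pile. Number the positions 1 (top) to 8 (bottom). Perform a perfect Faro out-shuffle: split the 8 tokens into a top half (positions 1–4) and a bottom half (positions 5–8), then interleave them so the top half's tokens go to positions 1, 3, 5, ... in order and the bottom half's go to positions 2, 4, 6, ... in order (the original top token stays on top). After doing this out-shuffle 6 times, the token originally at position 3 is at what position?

Track the token's position through each out-shuffle:
3 → 5 → 2 → 3 → 5 → 2 → 3

3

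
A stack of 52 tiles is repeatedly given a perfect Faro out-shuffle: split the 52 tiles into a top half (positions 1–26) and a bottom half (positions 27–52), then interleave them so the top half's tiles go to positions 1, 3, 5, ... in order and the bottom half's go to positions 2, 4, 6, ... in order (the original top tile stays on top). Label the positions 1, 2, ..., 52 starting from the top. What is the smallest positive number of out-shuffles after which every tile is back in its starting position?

The out-shuffle permutes the 52 positions with cycle lengths [1, 1, 2, 8, 8, 8, 8, 8, 8].
Every tile is home exactly when every cycle has completed a whole number of laps, i.e. after lcm(1, 2, 8) = 8 out-shuffles.

8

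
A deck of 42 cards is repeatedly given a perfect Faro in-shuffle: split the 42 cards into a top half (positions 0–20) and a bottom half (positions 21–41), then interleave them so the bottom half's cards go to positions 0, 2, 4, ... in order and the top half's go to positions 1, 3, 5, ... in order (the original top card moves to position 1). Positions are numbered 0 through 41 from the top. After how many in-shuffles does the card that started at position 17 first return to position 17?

14

Follow position 17 under repeated in-shuffles:
17 → 35 → 28 → 14 → 29 → 16 → 33 → 24 → 6 → 13 → 27 → 12 → 25 → 8 → 17
It first returns after 14 in-shuffles.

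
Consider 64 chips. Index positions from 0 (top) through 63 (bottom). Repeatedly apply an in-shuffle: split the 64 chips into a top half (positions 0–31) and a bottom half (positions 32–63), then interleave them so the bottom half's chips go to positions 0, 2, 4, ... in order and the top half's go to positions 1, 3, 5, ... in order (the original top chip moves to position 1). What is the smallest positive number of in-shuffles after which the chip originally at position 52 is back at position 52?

Follow position 52 under repeated in-shuffles:
52 → 40 → 16 → 33 → 2 → 5 → 11 → 23 → 47 → 30 → 61 → 58 → 52
It first returns after 12 in-shuffles.

12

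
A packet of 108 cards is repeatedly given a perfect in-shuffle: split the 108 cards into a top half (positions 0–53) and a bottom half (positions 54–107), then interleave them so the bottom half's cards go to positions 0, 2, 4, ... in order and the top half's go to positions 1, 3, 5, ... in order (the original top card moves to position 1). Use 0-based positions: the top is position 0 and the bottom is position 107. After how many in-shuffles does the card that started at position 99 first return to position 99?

Follow position 99 under repeated in-shuffles:
99 → 90 → 72 → 36 → 73 → 38 → 77 → 46 → ... → 99 (length 36)
It first returns after 36 in-shuffles.

36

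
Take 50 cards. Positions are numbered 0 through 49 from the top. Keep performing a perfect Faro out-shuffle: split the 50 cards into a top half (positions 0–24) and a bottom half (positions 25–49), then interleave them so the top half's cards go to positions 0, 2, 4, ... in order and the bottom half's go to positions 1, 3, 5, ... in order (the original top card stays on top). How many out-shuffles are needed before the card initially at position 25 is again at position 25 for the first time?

21

Follow position 25 under repeated out-shuffles:
25 → 1 → 2 → 4 → 8 → 16 → 32 → 15 → ... → 25 (length 21)
It first returns after 21 out-shuffles.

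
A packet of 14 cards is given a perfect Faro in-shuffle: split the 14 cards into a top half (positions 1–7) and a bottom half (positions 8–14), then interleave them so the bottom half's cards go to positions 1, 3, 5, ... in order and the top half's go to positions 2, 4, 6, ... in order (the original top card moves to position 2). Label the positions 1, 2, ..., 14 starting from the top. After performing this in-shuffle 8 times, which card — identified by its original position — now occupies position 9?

9

Work backwards from position 9, undoing one in-shuffle at a time:
9 ← 12 ← 6 ← 3 ← 9 ← 12 ← 6 ← 3 ← 9
So the card now at position 9 started at position 9.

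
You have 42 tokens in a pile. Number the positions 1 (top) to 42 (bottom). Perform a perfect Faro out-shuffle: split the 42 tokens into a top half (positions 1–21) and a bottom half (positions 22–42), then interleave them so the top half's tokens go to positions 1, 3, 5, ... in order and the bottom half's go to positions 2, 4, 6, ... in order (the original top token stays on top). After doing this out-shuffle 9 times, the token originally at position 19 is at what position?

Track the token's position through each out-shuffle:
19 → 37 → 32 → 22 → 2 → 3 → 5 → 9 → 17 → 33

33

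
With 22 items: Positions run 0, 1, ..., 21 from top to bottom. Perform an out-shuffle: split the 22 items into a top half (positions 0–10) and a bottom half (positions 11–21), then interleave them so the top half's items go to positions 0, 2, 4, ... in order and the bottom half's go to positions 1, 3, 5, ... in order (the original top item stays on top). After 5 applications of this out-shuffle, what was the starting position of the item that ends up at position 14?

Work backwards from position 14, undoing one out-shuffle at a time:
14 ← 7 ← 14 ← 7 ← 14 ← 7
So the item now at position 14 started at position 7.

7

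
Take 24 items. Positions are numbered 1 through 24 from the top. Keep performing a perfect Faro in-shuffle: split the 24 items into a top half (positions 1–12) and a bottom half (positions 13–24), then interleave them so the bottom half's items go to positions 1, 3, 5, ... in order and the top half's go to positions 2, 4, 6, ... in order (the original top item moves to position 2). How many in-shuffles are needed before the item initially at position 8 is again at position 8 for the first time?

Follow position 8 under repeated in-shuffles:
8 → 16 → 7 → 14 → 3 → 6 → 12 → 24 → 23 → 21 → 17 → 9 → 18 → 11 → 22 → 19 → 13 → 1 → 2 → 4 → 8
It first returns after 20 in-shuffles.

20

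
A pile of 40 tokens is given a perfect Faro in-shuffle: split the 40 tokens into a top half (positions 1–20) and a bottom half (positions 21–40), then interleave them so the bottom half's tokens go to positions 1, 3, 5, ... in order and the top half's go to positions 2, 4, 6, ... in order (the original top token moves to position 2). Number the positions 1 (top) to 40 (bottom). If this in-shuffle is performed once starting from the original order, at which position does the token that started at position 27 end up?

Track the token's position through each in-shuffle:
27 → 13

13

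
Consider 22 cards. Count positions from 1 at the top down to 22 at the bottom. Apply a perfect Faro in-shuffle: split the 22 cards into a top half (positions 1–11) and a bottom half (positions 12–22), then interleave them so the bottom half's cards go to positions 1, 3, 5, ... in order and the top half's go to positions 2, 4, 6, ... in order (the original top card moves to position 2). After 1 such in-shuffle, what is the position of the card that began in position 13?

Track the card's position through each in-shuffle:
13 → 3

3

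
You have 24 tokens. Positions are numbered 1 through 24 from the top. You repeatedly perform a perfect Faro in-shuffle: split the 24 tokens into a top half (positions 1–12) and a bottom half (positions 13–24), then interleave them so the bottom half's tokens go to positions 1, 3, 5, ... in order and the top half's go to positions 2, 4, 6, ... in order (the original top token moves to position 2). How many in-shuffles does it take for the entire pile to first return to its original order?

20

The in-shuffle permutes the 24 positions with cycle lengths [4, 20].
Every token is home exactly when every cycle has completed a whole number of laps, i.e. after lcm(4, 20) = 20 in-shuffles.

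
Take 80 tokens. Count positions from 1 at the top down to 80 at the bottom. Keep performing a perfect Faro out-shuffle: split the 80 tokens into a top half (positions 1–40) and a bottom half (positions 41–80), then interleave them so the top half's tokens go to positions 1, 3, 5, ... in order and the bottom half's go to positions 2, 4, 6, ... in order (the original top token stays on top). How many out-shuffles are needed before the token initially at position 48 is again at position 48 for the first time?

39

Follow position 48 under repeated out-shuffles:
48 → 16 → 31 → 61 → 42 → 4 → 7 → 13 → ... → 48 (length 39)
It first returns after 39 out-shuffles.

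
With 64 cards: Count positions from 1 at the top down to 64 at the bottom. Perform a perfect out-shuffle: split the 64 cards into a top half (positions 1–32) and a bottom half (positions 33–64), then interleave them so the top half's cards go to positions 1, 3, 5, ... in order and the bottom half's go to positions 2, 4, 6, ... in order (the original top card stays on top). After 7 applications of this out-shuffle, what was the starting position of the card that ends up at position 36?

50

Work backwards from position 36, undoing one out-shuffle at a time:
36 ← 50 ← 57 ← 29 ← 15 ← 8 ← 36 ← 50
So the card now at position 36 started at position 50.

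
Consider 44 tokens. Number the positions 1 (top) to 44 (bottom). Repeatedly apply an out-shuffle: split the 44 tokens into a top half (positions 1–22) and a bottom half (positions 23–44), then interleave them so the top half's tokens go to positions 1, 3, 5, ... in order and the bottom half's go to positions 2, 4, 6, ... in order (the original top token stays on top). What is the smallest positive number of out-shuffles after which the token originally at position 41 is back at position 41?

14

Follow position 41 under repeated out-shuffles:
41 → 38 → 32 → 20 → 39 → 34 → 24 → 4 → 7 → 13 → 25 → 6 → 11 → 21 → 41
It first returns after 14 out-shuffles.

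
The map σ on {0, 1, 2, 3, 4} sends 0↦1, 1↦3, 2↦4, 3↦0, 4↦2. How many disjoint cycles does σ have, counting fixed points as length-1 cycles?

2

Cycle decomposition: (0 1 3) (2 4).
2 cycles.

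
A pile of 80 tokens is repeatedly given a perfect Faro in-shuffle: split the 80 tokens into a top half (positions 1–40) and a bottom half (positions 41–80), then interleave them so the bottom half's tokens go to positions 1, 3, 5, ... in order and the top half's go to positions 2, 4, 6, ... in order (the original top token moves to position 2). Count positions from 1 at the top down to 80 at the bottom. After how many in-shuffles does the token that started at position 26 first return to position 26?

54

Follow position 26 under repeated in-shuffles:
26 → 52 → 23 → 46 → 11 → 22 → 44 → 7 → ... → 26 (length 54)
It first returns after 54 in-shuffles.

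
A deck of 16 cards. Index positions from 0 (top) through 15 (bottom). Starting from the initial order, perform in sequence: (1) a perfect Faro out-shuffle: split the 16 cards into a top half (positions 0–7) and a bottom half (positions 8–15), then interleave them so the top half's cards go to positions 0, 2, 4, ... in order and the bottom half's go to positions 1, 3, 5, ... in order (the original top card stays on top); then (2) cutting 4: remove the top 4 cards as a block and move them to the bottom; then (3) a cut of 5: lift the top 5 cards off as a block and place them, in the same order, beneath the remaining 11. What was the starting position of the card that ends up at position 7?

Undo the operations in reverse order, starting from position 7:
  undo op 3 (cut 5): 7 ← 12
  undo op 2 (cut 4): 12 ← 0
  undo op 1 (out-shuffle, from top half): 0 ← 0
So the card at position 7 came from original position 0.

0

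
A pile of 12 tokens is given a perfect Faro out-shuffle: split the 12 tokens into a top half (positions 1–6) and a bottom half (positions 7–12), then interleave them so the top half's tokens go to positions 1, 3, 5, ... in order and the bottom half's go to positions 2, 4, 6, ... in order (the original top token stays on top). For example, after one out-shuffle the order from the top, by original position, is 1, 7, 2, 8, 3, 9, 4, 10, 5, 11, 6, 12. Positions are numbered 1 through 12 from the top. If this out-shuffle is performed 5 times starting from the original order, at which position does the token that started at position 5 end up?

Track the token's position through each out-shuffle:
5 → 9 → 6 → 11 → 10 → 8

8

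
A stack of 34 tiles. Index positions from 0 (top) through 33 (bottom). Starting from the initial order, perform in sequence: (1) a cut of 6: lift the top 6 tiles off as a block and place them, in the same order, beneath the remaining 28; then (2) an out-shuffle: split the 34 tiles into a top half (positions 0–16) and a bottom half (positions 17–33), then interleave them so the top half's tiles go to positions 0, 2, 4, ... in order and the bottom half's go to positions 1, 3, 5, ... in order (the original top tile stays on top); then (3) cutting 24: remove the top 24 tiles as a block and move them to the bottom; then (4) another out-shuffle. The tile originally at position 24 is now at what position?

Track the tile from position 24 forward through each operation:
  after op 1 (cut 6): 24 → 18
  after op 2 (out-shuffle): 18 → 3
  after op 3 (cut 24): 3 → 13
  after op 4 (out-shuffle): 13 → 26

26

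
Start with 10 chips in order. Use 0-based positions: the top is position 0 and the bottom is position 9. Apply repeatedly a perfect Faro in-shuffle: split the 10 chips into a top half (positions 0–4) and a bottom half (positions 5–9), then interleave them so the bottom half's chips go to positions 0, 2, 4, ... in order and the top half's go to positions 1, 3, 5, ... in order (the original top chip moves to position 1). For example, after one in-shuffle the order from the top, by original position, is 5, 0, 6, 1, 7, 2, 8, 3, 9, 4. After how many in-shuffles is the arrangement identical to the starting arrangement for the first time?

The in-shuffle permutes the 10 positions with cycle lengths [10].
Every chip is home exactly when every cycle has completed a whole number of laps, i.e. after lcm(10) = 10 in-shuffles.

10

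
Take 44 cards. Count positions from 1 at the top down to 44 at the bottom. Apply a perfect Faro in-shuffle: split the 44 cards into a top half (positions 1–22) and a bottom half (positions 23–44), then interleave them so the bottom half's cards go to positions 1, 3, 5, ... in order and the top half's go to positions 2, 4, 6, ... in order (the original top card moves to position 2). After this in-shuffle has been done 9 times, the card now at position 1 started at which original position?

Work backwards from position 1, undoing one in-shuffle at a time:
1 ← 23 ← 34 ← 17 ← 31 ← 38 ← 19 ← 32 ← 16 ← 8
So the card now at position 1 started at position 8.

8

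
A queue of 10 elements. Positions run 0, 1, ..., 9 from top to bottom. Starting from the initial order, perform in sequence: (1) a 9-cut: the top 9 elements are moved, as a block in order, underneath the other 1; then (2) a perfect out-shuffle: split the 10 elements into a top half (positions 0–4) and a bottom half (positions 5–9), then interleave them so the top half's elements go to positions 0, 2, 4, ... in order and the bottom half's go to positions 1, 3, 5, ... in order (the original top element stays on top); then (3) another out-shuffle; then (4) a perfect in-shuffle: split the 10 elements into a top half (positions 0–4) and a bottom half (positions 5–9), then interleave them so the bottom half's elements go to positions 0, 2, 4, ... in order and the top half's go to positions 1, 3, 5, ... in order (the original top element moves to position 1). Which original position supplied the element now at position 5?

Undo the operations in reverse order, starting from position 5:
  undo op 4 (in-shuffle, from top half): 5 ← 2
  undo op 3 (out-shuffle, from top half): 2 ← 1
  undo op 2 (out-shuffle, from bottom half): 1 ← 5
  undo op 1 (cut 9): 5 ← 4
So the element at position 5 came from original position 4.

4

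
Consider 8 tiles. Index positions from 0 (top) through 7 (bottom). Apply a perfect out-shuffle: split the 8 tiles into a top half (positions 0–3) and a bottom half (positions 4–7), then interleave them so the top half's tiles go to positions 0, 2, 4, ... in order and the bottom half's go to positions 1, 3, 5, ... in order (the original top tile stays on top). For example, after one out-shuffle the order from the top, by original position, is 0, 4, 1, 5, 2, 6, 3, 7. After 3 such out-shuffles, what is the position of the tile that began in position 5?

5

Track the tile's position through each out-shuffle:
5 → 3 → 6 → 5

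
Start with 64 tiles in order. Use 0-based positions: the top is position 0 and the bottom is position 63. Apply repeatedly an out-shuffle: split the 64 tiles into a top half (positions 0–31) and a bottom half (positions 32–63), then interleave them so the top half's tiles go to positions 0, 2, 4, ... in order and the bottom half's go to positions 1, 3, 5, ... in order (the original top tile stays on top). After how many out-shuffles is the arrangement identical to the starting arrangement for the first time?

The out-shuffle permutes the 64 positions with cycle lengths [1, 1, 2, 3, 3, 6, 6, 6, 6, 6, 6, 6, 6, 6].
Every tile is home exactly when every cycle has completed a whole number of laps, i.e. after lcm(1, 2, 3, 6) = 6 out-shuffles.

6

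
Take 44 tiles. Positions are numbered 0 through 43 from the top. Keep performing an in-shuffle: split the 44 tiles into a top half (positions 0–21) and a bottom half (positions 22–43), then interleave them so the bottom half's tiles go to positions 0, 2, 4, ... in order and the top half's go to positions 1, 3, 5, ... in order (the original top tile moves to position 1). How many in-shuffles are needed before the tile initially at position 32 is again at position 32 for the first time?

Follow position 32 under repeated in-shuffles:
32 → 20 → 41 → 38 → 32
It first returns after 4 in-shuffles.

4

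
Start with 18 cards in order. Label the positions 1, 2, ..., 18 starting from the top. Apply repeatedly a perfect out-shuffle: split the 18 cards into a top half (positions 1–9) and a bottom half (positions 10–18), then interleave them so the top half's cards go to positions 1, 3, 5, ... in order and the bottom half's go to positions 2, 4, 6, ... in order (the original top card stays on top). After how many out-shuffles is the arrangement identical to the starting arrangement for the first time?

The out-shuffle permutes the 18 positions with cycle lengths [1, 1, 8, 8].
Every card is home exactly when every cycle has completed a whole number of laps, i.e. after lcm(1, 8) = 8 out-shuffles.

8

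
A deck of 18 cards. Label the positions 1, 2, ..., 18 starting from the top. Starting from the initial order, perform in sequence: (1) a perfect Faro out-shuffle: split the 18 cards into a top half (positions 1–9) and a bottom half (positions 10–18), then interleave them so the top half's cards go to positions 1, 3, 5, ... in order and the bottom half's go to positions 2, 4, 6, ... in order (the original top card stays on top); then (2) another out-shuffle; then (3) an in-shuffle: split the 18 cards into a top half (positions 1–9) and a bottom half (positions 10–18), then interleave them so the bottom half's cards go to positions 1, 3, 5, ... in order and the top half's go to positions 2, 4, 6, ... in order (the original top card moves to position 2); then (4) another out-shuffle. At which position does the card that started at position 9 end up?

8

Track the card from position 9 forward through each operation:
  after op 1 (out-shuffle): 9 → 17
  after op 2 (out-shuffle): 17 → 16
  after op 3 (in-shuffle): 16 → 13
  after op 4 (out-shuffle): 13 → 8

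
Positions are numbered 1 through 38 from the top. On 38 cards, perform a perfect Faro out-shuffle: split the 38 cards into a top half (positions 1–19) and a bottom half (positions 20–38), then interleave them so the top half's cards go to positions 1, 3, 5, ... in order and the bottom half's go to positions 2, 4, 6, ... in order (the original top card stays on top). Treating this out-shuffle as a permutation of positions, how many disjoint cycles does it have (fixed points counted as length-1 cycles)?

3

Trace each unvisited position around until it returns:
(1) (2 3 5 9 17 33 ... len 36) (38)
3 cycles in total.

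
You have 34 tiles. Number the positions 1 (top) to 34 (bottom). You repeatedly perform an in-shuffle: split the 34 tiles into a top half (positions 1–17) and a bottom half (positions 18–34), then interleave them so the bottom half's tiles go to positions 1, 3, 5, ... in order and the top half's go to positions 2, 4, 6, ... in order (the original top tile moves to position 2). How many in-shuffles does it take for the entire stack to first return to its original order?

12

The in-shuffle permutes the 34 positions with cycle lengths [3, 3, 4, 12, 12].
Every tile is home exactly when every cycle has completed a whole number of laps, i.e. after lcm(3, 4, 12) = 12 in-shuffles.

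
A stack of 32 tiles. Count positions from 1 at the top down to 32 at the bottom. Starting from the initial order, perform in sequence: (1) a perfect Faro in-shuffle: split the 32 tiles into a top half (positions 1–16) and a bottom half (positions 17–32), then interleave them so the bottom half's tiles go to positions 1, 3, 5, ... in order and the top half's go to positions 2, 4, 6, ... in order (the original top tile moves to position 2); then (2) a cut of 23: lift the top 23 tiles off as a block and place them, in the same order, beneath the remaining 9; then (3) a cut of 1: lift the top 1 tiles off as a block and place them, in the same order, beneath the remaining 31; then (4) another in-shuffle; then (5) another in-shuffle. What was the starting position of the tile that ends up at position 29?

Undo the operations in reverse order, starting from position 29:
  undo op 5 (in-shuffle, from bottom half): 29 ← 31
  undo op 4 (in-shuffle, from bottom half): 31 ← 32
  undo op 3 (cut 1): 32 ← 1
  undo op 2 (cut 23): 1 ← 24
  undo op 1 (in-shuffle, from top half): 24 ← 12
So the tile at position 29 came from original position 12.

12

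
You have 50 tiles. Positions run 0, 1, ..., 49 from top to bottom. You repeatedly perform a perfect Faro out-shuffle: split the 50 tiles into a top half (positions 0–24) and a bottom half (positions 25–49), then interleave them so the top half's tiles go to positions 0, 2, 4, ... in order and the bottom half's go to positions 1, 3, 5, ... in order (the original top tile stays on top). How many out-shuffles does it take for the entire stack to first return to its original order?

The out-shuffle permutes the 50 positions with cycle lengths [1, 1, 3, 3, 21, 21].
Every tile is home exactly when every cycle has completed a whole number of laps, i.e. after lcm(1, 3, 21) = 21 out-shuffles.

21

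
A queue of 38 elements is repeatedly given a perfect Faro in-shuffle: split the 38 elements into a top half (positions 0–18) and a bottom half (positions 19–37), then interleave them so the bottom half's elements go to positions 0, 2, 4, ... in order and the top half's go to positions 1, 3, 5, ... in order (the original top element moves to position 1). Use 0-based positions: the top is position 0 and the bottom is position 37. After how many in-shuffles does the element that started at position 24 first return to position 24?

12

Follow position 24 under repeated in-shuffles:
24 → 10 → 21 → 4 → 9 → 19 → 0 → 1 → 3 → 7 → 15 → 31 → 24
It first returns after 12 in-shuffles.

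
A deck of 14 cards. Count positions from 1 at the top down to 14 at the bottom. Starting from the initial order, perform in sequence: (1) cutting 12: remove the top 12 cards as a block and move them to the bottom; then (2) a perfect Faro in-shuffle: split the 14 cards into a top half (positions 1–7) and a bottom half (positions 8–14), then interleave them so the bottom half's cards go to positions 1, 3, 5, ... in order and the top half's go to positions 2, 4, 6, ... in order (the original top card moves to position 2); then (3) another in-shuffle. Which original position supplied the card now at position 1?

2

Undo the operations in reverse order, starting from position 1:
  undo op 3 (in-shuffle, from bottom half): 1 ← 8
  undo op 2 (in-shuffle, from top half): 8 ← 4
  undo op 1 (cut 12): 4 ← 2
So the card at position 1 came from original position 2.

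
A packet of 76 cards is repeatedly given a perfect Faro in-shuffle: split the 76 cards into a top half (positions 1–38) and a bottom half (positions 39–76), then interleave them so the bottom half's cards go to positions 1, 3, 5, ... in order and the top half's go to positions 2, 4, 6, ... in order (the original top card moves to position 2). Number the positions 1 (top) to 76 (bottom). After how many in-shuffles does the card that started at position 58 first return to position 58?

Follow position 58 under repeated in-shuffles:
58 → 39 → 1 → 2 → 4 → 8 → 16 → 32 → ... → 58 (length 30)
It first returns after 30 in-shuffles.

30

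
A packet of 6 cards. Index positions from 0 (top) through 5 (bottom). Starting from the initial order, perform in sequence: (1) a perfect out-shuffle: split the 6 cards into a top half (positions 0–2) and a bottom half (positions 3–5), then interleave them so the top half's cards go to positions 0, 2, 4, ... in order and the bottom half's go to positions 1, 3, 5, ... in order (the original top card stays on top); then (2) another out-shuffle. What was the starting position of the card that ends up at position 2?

Undo the operations in reverse order, starting from position 2:
  undo op 2 (out-shuffle, from top half): 2 ← 1
  undo op 1 (out-shuffle, from bottom half): 1 ← 3
So the card at position 2 came from original position 3.

3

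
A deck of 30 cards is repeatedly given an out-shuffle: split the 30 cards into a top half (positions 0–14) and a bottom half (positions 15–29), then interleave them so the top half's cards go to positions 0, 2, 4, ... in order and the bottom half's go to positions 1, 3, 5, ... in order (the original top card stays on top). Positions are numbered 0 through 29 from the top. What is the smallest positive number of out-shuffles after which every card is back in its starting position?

28

The out-shuffle permutes the 30 positions with cycle lengths [1, 1, 28].
Every card is home exactly when every cycle has completed a whole number of laps, i.e. after lcm(1, 28) = 28 out-shuffles.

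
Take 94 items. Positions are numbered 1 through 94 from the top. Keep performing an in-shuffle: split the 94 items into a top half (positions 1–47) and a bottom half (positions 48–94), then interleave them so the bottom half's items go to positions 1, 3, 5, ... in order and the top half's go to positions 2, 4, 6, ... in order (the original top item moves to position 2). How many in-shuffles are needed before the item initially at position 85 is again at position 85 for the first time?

18

Follow position 85 under repeated in-shuffles:
85 → 75 → 55 → 15 → 30 → 60 → 25 → 50 → 5 → 10 → 20 → 40 → 80 → 65 → 35 → 70 → 45 → 90 → 85
It first returns after 18 in-shuffles.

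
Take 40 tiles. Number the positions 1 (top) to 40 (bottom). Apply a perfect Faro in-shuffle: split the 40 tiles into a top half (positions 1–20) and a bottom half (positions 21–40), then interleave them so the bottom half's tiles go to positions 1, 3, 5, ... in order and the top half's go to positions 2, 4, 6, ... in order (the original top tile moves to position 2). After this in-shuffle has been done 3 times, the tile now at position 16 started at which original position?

Work backwards from position 16, undoing one in-shuffle at a time:
16 ← 8 ← 4 ← 2
So the tile now at position 16 started at position 2.

2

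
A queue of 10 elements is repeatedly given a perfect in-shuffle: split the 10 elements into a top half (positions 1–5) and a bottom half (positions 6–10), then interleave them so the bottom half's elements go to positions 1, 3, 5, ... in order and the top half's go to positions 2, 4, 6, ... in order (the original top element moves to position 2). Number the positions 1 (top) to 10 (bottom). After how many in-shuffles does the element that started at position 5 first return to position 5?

Follow position 5 under repeated in-shuffles:
5 → 10 → 9 → 7 → 3 → 6 → 1 → 2 → 4 → 8 → 5
It first returns after 10 in-shuffles.

10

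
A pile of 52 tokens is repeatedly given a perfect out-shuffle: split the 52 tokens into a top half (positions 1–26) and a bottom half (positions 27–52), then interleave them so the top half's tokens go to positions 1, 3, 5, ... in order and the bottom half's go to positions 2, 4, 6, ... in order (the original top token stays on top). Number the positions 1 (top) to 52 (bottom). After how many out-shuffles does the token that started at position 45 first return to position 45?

8

Follow position 45 under repeated out-shuffles:
45 → 38 → 24 → 47 → 42 → 32 → 12 → 23 → 45
It first returns after 8 out-shuffles.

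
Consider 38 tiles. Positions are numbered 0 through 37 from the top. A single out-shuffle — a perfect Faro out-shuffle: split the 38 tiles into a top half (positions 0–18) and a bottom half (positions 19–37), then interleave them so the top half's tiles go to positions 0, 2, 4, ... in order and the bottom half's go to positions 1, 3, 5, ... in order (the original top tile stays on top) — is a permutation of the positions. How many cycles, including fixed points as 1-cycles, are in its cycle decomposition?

Trace each unvisited position around until it returns:
(0) (1 2 4 8 16 32 ... len 36) (37)
3 cycles in total.

3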